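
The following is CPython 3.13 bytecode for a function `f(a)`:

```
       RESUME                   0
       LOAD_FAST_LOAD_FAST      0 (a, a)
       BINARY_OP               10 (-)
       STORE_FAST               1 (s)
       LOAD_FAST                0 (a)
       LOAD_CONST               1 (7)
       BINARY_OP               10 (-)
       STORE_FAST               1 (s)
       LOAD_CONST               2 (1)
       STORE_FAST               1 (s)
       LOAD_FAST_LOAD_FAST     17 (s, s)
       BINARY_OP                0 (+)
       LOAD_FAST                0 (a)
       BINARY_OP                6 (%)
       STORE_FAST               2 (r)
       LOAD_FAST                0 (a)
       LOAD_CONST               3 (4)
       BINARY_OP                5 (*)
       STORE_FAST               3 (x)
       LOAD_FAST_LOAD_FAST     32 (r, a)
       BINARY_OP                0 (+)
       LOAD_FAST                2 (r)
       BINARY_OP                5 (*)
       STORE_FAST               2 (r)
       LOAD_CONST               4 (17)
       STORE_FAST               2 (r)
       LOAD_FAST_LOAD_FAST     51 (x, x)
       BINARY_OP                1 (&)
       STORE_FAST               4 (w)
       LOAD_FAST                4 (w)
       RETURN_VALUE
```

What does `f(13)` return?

52

LOAD_FAST_LOAD_FAST a,a → push 13,13. Stack: [13, 13]
BINARY_OP - → 13 - 13 = 0. Stack: [0]
STORE_FAST s → s=0. Stack: []
LOAD_FAST a → push 13. Stack: [13]
LOAD_CONST → push 7. Stack: [13, 7]
BINARY_OP - → 13 - 7 = 6. Stack: [6]
STORE_FAST s → s=6. Stack: []
LOAD_CONST → push 1. Stack: [1]
STORE_FAST s → s=1. Stack: []
LOAD_FAST_LOAD_FAST s,s → push 1,1. Stack: [1, 1]
BINARY_OP + → 1 + 1 = 2. Stack: [2]
LOAD_FAST a → push 13. Stack: [2, 13]
BINARY_OP % → 2 % 13 = 2. Stack: [2]
STORE_FAST r → r=2. Stack: []
LOAD_FAST a → push 13. Stack: [13]
LOAD_CONST → push 4. Stack: [13, 4]
BINARY_OP * → 13 * 4 = 52. Stack: [52]
STORE_FAST x → x=52. Stack: []
LOAD_FAST_LOAD_FAST r,a → push 2,13. Stack: [2, 13]
BINARY_OP + → 2 + 13 = 15. Stack: [15]
LOAD_FAST r → push 2. Stack: [15, 2]
BINARY_OP * → 15 * 2 = 30. Stack: [30]
STORE_FAST r → r=30. Stack: []
LOAD_CONST → push 17. Stack: [17]
STORE_FAST r → r=17. Stack: []
LOAD_FAST_LOAD_FAST x,x → push 52,52. Stack: [52, 52]
BINARY_OP & → 52 & 52 = 52. Stack: [52]
STORE_FAST w → w=52. Stack: []
LOAD_FAST w → push 52. Stack: [52]
RETURN_VALUE → return 52.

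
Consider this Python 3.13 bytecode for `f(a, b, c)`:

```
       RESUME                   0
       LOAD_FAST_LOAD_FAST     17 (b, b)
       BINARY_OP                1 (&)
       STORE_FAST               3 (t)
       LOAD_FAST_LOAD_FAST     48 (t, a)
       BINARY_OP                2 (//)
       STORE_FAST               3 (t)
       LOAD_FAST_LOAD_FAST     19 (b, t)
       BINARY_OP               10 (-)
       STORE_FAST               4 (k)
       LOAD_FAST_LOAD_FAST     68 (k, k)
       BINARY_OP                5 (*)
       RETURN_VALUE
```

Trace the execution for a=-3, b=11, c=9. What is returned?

LOAD_FAST_LOAD_FAST b,b → push 11,11. Stack: [11, 11]
BINARY_OP & → 11 & 11 = 11. Stack: [11]
STORE_FAST t → t=11. Stack: []
LOAD_FAST_LOAD_FAST t,a → push 11,-3. Stack: [11, -3]
BINARY_OP // → 11 // -3 = -4. Stack: [-4]
STORE_FAST t → t=-4. Stack: []
LOAD_FAST_LOAD_FAST b,t → push 11,-4. Stack: [11, -4]
BINARY_OP - → 11 - -4 = 15. Stack: [15]
STORE_FAST k → k=15. Stack: []
LOAD_FAST_LOAD_FAST k,k → push 15,15. Stack: [15, 15]
BINARY_OP * → 15 * 15 = 225. Stack: [225]
RETURN_VALUE → return 225.

225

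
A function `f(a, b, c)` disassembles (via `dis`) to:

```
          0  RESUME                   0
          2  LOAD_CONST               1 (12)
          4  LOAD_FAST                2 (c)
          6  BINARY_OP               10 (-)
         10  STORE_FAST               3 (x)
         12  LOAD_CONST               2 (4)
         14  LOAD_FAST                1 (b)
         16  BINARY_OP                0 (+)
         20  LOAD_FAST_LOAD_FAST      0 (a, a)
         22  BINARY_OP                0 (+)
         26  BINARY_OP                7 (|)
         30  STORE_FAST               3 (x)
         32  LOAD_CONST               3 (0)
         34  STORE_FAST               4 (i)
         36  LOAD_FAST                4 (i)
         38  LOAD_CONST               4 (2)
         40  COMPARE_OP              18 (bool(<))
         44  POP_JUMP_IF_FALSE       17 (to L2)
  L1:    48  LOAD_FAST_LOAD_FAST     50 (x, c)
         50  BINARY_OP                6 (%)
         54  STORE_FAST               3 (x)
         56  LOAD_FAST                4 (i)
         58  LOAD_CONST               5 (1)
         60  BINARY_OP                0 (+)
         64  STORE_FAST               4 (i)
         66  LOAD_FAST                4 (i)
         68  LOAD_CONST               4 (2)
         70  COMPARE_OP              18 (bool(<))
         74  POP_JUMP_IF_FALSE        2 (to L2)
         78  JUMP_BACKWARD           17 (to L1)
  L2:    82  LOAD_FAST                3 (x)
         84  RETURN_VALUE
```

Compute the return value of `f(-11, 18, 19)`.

17

LOAD_CONST → push 12. Stack: [12]
LOAD_FAST c → push 19. Stack: [12, 19]
BINARY_OP - → 12 - 19 = -7. Stack: [-7]
STORE_FAST x → x=-7. Stack: []
LOAD_CONST → push 4. Stack: [4]
LOAD_FAST b → push 18. Stack: [4, 18]
BINARY_OP + → 4 + 18 = 22. Stack: [22]
LOAD_FAST_LOAD_FAST a,a → push -11,-11. Stack: [22, -11, -11]
BINARY_OP + → -11 + -11 = -22. Stack: [22, -22]
BINARY_OP | → 22 | -22 = -2. Stack: [-2]
STORE_FAST x → x=-2. Stack: []
LOAD_CONST → push 0. Stack: [0]
STORE_FAST i → i=0. Stack: []
LOAD_FAST i → push 0. Stack: [0]
LOAD_CONST → push 2. Stack: [0, 2]
COMPARE_OP bool(<) → 0 vs 2 = True. Stack: [True]
POP_JUMP_IF_FALSE → pop True; no jump. Stack: []
LOAD_FAST_LOAD_FAST x,c → push -2,19. Stack: [-2, 19]
BINARY_OP % → -2 % 19 = 17. Stack: [17]
STORE_FAST x → x=17. Stack: []
LOAD_FAST i → push 0. Stack: [0]
LOAD_CONST → push 1. Stack: [0, 1]
BINARY_OP + → 0 + 1 = 1. Stack: [1]
STORE_FAST i → i=1. Stack: []
LOAD_FAST i → push 1. Stack: [1]
LOAD_CONST → push 2. Stack: [1, 2]
COMPARE_OP bool(<) → 1 vs 2 = True. Stack: [True]
POP_JUMP_IF_FALSE → pop True; no jump. Stack: []
LOAD_FAST_LOAD_FAST x,c → push 17,19. Stack: [17, 19]
BINARY_OP % → 17 % 19 = 17. Stack: [17]
STORE_FAST x → x=17. Stack: []
LOAD_FAST i → push 1. Stack: [1]
LOAD_CONST → push 1. Stack: [1, 1]
BINARY_OP + → 1 + 1 = 2. Stack: [2]
STORE_FAST i → i=2. Stack: []
LOAD_FAST i → push 2. Stack: [2]
LOAD_CONST → push 2. Stack: [2, 2]
COMPARE_OP bool(<) → 2 vs 2 = False. Stack: [False]
POP_JUMP_IF_FALSE → pop False; jump. Stack: []
LOAD_FAST x → push 17. Stack: [17]
RETURN_VALUE → return 17.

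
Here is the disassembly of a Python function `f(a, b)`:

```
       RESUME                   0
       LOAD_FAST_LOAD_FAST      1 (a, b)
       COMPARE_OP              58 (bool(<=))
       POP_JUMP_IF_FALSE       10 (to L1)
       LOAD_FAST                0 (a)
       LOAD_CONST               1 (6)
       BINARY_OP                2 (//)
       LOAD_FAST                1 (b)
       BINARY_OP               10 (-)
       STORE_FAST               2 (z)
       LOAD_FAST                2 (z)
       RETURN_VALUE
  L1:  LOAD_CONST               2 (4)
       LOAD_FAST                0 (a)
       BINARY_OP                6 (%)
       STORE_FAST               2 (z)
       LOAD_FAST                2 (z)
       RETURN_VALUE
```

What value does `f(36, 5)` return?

LOAD_FAST_LOAD_FAST a,b → push 36,5. Stack: [36, 5]
COMPARE_OP bool(<=) → 36 vs 5 = False. Stack: [False]
POP_JUMP_IF_FALSE → pop False; jump. Stack: []
LOAD_CONST → push 4. Stack: [4]
LOAD_FAST a → push 36. Stack: [4, 36]
BINARY_OP % → 4 % 36 = 4. Stack: [4]
STORE_FAST z → z=4. Stack: []
LOAD_FAST z → push 4. Stack: [4]
RETURN_VALUE → return 4.

4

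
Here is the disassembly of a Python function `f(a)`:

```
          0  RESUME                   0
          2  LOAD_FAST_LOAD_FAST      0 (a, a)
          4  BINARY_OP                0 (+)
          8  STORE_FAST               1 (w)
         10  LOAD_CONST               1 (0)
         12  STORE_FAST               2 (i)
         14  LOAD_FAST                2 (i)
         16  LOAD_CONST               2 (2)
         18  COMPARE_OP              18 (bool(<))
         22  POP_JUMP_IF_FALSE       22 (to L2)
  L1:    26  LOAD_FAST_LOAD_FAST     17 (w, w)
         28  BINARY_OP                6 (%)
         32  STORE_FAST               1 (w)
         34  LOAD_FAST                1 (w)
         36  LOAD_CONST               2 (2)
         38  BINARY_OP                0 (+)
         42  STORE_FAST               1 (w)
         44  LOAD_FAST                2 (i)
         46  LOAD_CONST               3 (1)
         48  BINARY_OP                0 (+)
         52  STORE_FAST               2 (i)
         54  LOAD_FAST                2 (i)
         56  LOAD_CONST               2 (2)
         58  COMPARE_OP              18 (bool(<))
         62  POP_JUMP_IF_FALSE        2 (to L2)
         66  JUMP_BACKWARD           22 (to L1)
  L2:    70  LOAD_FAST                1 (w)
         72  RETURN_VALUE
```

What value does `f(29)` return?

2

LOAD_FAST_LOAD_FAST a,a → push 29,29. Stack: [29, 29]
BINARY_OP + → 29 + 29 = 58. Stack: [58]
STORE_FAST w → w=58. Stack: []
LOAD_CONST → push 0. Stack: [0]
STORE_FAST i → i=0. Stack: []
LOAD_FAST i → push 0. Stack: [0]
LOAD_CONST → push 2. Stack: [0, 2]
COMPARE_OP bool(<) → 0 vs 2 = True. Stack: [True]
POP_JUMP_IF_FALSE → pop True; no jump. Stack: []
LOAD_FAST_LOAD_FAST w,w → push 58,58. Stack: [58, 58]
BINARY_OP % → 58 % 58 = 0. Stack: [0]
STORE_FAST w → w=0. Stack: []
LOAD_FAST w → push 0. Stack: [0]
LOAD_CONST → push 2. Stack: [0, 2]
BINARY_OP + → 0 + 2 = 2. Stack: [2]
STORE_FAST w → w=2. Stack: []
LOAD_FAST i → push 0. Stack: [0]
LOAD_CONST → push 1. Stack: [0, 1]
BINARY_OP + → 0 + 1 = 1. Stack: [1]
STORE_FAST i → i=1. Stack: []
LOAD_FAST i → push 1. Stack: [1]
LOAD_CONST → push 2. Stack: [1, 2]
COMPARE_OP bool(<) → 1 vs 2 = True. Stack: [True]
POP_JUMP_IF_FALSE → pop True; no jump. Stack: []
LOAD_FAST_LOAD_FAST w,w → push 2,2. Stack: [2, 2]
BINARY_OP % → 2 % 2 = 0. Stack: [0]
STORE_FAST w → w=0. Stack: []
LOAD_FAST w → push 0. Stack: [0]
LOAD_CONST → push 2. Stack: [0, 2]
BINARY_OP + → 0 + 2 = 2. Stack: [2]
STORE_FAST w → w=2. Stack: []
LOAD_FAST i → push 1. Stack: [1]
LOAD_CONST → push 1. Stack: [1, 1]
BINARY_OP + → 1 + 1 = 2. Stack: [2]
STORE_FAST i → i=2. Stack: []
LOAD_FAST i → push 2. Stack: [2]
LOAD_CONST → push 2. Stack: [2, 2]
COMPARE_OP bool(<) → 2 vs 2 = False. Stack: [False]
POP_JUMP_IF_FALSE → pop False; jump. Stack: []
LOAD_FAST w → push 2. Stack: [2]
RETURN_VALUE → return 2.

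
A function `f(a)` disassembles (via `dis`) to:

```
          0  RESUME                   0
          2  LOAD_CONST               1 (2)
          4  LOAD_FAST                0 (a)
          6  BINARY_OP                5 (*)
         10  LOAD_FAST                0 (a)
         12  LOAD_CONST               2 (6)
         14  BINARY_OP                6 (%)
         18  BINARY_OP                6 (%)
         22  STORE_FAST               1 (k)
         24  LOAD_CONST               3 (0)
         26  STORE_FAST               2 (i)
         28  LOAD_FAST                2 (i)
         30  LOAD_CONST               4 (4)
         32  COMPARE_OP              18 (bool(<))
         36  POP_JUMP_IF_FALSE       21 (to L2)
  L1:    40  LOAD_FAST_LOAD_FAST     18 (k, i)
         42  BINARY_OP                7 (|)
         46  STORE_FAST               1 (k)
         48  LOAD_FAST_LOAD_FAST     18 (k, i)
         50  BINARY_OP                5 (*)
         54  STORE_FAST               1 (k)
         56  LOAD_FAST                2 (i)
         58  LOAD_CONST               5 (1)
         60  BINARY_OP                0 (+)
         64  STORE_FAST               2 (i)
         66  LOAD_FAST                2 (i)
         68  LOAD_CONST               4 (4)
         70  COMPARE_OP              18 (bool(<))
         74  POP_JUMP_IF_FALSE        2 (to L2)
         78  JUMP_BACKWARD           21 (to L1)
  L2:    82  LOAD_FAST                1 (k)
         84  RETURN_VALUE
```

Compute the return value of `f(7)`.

21

LOAD_CONST → push 2
LOAD_FAST a → push 7
BINARY_OP * → 2 * 7 = 14
LOAD_FAST a → push 7
LOAD_CONST → push 6
BINARY_OP % → 7 % 6 = 1
BINARY_OP % → 14 % 1 = 0
STORE_FAST k → k=0
LOAD_CONST → push 0
STORE_FAST i → i=0
LOAD_FAST i → push 0
LOAD_CONST → push 4
COMPARE_OP bool(<) → 0 vs 4 = True
POP_JUMP_IF_FALSE → pop True; no jump
LOAD_FAST_LOAD_FAST k,i → push 0,0
BINARY_OP | → 0 | 0 = 0
STORE_FAST k → k=0
LOAD_FAST_LOAD_FAST k,i → push 0,0
BINARY_OP * → 0 * 0 = 0
STORE_FAST k → k=0
LOAD_FAST i → push 0
LOAD_CONST → push 1
BINARY_OP + → 0 + 1 = 1
STORE_FAST i → i=1
LOAD_FAST i → push 1
LOAD_CONST → push 4
COMPARE_OP bool(<) → 1 vs 4 = True
POP_JUMP_IF_FALSE → pop True; no jump
LOAD_FAST_LOAD_FAST k,i → push 0,1
BINARY_OP | → 0 | 1 = 1
STORE_FAST k → k=1
LOAD_FAST_LOAD_FAST k,i → push 1,1
BINARY_OP * → 1 * 1 = 1
STORE_FAST k → k=1
LOAD_FAST i → push 1
LOAD_CONST → push 1
BINARY_OP + → 1 + 1 = 2
STORE_FAST i → i=2
LOAD_FAST i → push 2
LOAD_CONST → push 4
COMPARE_OP bool(<) → 2 vs 4 = True
POP_JUMP_IF_FALSE → pop True; no jump
LOAD_FAST_LOAD_FAST k,i → push 1,2
BINARY_OP | → 1 | 2 = 3
STORE_FAST k → k=3
LOAD_FAST_LOAD_FAST k,i → push 3,2
BINARY_OP * → 3 * 2 = 6
STORE_FAST k → k=6
LOAD_FAST i → push 2
LOAD_CONST → push 1
BINARY_OP + → 2 + 1 = 3
STORE_FAST i → i=3
LOAD_FAST i → push 3
LOAD_CONST → push 4
COMPARE_OP bool(<) → 3 vs 4 = True
POP_JUMP_IF_FALSE → pop True; no jump
LOAD_FAST_LOAD_FAST k,i → push 6,3
BINARY_OP | → 6 | 3 = 7
STORE_FAST k → k=7
LOAD_FAST_LOAD_FAST k,i → push 7,3
BINARY_OP * → 7 * 3 = 21
STORE_FAST k → k=21
LOAD_FAST i → push 3
LOAD_CONST → push 1
BINARY_OP + → 3 + 1 = 4
STORE_FAST i → i=4
LOAD_FAST i → push 4
LOAD_CONST → push 4
COMPARE_OP bool(<) → 4 vs 4 = False
POP_JUMP_IF_FALSE → pop False; jump
LOAD_FAST k → push 21
RETURN_VALUE → return 21.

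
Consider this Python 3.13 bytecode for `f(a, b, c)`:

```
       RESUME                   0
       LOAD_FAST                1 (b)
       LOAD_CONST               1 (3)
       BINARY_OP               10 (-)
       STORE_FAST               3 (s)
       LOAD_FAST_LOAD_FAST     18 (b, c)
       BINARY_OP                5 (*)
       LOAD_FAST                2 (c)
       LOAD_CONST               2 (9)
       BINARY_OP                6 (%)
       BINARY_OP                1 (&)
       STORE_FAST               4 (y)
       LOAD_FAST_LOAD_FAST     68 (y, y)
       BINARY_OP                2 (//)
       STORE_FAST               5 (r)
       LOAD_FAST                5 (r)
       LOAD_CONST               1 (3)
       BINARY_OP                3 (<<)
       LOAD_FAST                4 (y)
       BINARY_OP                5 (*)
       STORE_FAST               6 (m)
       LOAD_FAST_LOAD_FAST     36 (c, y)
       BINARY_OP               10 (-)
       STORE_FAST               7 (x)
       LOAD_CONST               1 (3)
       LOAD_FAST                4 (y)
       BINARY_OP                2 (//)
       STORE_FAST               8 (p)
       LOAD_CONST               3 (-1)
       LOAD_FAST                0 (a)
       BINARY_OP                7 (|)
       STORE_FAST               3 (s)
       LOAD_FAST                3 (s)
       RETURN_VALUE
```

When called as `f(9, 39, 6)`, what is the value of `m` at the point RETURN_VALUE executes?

LOAD_FAST b → push 39. Stack: [39]
LOAD_CONST → push 3. Stack: [39, 3]
BINARY_OP - → 39 - 3 = 36. Stack: [36]
STORE_FAST s → s=36. Stack: []
LOAD_FAST_LOAD_FAST b,c → push 39,6. Stack: [39, 6]
BINARY_OP * → 39 * 6 = 234. Stack: [234]
LOAD_FAST c → push 6. Stack: [234, 6]
LOAD_CONST → push 9. Stack: [234, 6, 9]
BINARY_OP % → 6 % 9 = 6. Stack: [234, 6]
BINARY_OP & → 234 & 6 = 2. Stack: [2]
STORE_FAST y → y=2. Stack: []
LOAD_FAST_LOAD_FAST y,y → push 2,2. Stack: [2, 2]
BINARY_OP // → 2 // 2 = 1. Stack: [1]
STORE_FAST r → r=1. Stack: []
LOAD_FAST r → push 1. Stack: [1]
LOAD_CONST → push 3. Stack: [1, 3]
BINARY_OP << → 1 << 3 = 8. Stack: [8]
LOAD_FAST y → push 2. Stack: [8, 2]
BINARY_OP * → 8 * 2 = 16. Stack: [16]
STORE_FAST m → m=16. Stack: []
LOAD_FAST_LOAD_FAST c,y → push 6,2. Stack: [6, 2]
BINARY_OP - → 6 - 2 = 4. Stack: [4]
STORE_FAST x → x=4. Stack: []
LOAD_CONST → push 3. Stack: [3]
LOAD_FAST y → push 2. Stack: [3, 2]
BINARY_OP // → 3 // 2 = 1. Stack: [1]
STORE_FAST p → p=1. Stack: []
LOAD_CONST → push -1. Stack: [-1]
LOAD_FAST a → push 9. Stack: [-1, 9]
BINARY_OP | → -1 | 9 = -1. Stack: [-1]
STORE_FAST s → s=-1. Stack: []
LOAD_FAST s → push -1. Stack: [-1]
RETURN_VALUE → return -1.

16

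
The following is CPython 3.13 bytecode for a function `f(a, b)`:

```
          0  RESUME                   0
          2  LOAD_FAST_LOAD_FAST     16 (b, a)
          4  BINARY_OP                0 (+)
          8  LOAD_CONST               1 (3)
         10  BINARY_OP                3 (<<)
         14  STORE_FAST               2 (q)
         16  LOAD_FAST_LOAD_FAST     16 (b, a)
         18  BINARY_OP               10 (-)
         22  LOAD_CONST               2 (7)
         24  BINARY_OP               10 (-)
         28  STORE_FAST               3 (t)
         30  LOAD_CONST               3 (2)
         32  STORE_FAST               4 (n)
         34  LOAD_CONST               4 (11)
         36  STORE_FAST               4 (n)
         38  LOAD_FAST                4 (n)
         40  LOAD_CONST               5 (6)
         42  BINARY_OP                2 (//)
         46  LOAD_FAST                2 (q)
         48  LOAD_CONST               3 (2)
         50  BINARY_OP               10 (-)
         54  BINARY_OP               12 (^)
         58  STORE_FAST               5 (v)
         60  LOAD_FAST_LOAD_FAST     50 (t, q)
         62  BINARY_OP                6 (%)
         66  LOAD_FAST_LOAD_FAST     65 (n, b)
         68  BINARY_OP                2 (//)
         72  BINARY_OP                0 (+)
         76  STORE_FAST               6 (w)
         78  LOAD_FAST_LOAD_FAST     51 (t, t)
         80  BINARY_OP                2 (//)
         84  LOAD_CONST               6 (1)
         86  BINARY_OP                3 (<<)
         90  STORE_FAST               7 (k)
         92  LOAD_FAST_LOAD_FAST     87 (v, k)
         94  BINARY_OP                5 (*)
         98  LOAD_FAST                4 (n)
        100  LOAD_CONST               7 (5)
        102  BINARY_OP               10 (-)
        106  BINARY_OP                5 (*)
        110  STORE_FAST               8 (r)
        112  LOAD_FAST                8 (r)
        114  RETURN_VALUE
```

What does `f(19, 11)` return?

LOAD_FAST_LOAD_FAST b,a → push 11,19. Stack: [11, 19]
BINARY_OP + → 11 + 19 = 30. Stack: [30]
LOAD_CONST → push 3. Stack: [30, 3]
BINARY_OP << → 30 << 3 = 240. Stack: [240]
STORE_FAST q → q=240. Stack: []
LOAD_FAST_LOAD_FAST b,a → push 11,19. Stack: [11, 19]
BINARY_OP - → 11 - 19 = -8. Stack: [-8]
LOAD_CONST → push 7. Stack: [-8, 7]
BINARY_OP - → -8 - 7 = -15. Stack: [-15]
STORE_FAST t → t=-15. Stack: []
LOAD_CONST → push 2. Stack: [2]
STORE_FAST n → n=2. Stack: []
LOAD_CONST → push 11. Stack: [11]
STORE_FAST n → n=11. Stack: []
LOAD_FAST n → push 11. Stack: [11]
LOAD_CONST → push 6. Stack: [11, 6]
BINARY_OP // → 11 // 6 = 1. Stack: [1]
LOAD_FAST q → push 240. Stack: [1, 240]
LOAD_CONST → push 2. Stack: [1, 240, 2]
BINARY_OP - → 240 - 2 = 238. Stack: [1, 238]
BINARY_OP ^ → 1 ^ 238 = 239. Stack: [239]
STORE_FAST v → v=239. Stack: []
LOAD_FAST_LOAD_FAST t,q → push -15,240. Stack: [-15, 240]
BINARY_OP % → -15 % 240 = 225. Stack: [225]
LOAD_FAST_LOAD_FAST n,b → push 11,11. Stack: [225, 11, 11]
BINARY_OP // → 11 // 11 = 1. Stack: [225, 1]
BINARY_OP + → 225 + 1 = 226. Stack: [226]
STORE_FAST w → w=226. Stack: []
LOAD_FAST_LOAD_FAST t,t → push -15,-15. Stack: [-15, -15]
BINARY_OP // → -15 // -15 = 1. Stack: [1]
LOAD_CONST → push 1. Stack: [1, 1]
BINARY_OP << → 1 << 1 = 2. Stack: [2]
STORE_FAST k → k=2. Stack: []
LOAD_FAST_LOAD_FAST v,k → push 239,2. Stack: [239, 2]
BINARY_OP * → 239 * 2 = 478. Stack: [478]
LOAD_FAST n → push 11. Stack: [478, 11]
LOAD_CONST → push 5. Stack: [478, 11, 5]
BINARY_OP - → 11 - 5 = 6. Stack: [478, 6]
BINARY_OP * → 478 * 6 = 2868. Stack: [2868]
STORE_FAST r → r=2868. Stack: []
LOAD_FAST r → push 2868. Stack: [2868]
RETURN_VALUE → return 2868.

2868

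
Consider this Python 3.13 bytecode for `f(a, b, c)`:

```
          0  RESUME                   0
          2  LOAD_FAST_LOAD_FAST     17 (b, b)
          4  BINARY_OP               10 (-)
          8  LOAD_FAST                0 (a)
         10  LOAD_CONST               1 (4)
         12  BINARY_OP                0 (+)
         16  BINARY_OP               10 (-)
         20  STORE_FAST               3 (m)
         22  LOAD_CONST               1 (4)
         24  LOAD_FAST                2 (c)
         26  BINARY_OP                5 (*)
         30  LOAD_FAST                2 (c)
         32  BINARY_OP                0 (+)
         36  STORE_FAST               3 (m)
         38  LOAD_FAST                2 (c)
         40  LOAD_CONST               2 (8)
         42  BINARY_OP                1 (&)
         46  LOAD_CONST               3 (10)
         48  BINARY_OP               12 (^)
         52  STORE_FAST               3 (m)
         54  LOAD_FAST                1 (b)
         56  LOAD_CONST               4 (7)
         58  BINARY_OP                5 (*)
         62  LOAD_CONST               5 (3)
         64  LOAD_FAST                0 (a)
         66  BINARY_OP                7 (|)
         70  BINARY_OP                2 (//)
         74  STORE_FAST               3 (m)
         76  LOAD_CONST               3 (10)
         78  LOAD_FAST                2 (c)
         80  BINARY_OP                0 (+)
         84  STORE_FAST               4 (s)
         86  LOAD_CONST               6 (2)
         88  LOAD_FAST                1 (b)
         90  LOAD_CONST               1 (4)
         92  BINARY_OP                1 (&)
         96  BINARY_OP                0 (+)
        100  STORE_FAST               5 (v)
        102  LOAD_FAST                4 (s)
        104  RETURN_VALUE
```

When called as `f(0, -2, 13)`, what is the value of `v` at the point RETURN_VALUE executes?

6

LOAD_FAST_LOAD_FAST b,b → push -2,-2. Stack: [-2, -2]
BINARY_OP - → -2 - -2 = 0. Stack: [0]
LOAD_FAST a → push 0. Stack: [0, 0]
LOAD_CONST → push 4. Stack: [0, 0, 4]
BINARY_OP + → 0 + 4 = 4. Stack: [0, 4]
BINARY_OP - → 0 - 4 = -4. Stack: [-4]
STORE_FAST m → m=-4. Stack: []
LOAD_CONST → push 4. Stack: [4]
LOAD_FAST c → push 13. Stack: [4, 13]
BINARY_OP * → 4 * 13 = 52. Stack: [52]
LOAD_FAST c → push 13. Stack: [52, 13]
BINARY_OP + → 52 + 13 = 65. Stack: [65]
STORE_FAST m → m=65. Stack: []
LOAD_FAST c → push 13. Stack: [13]
LOAD_CONST → push 8. Stack: [13, 8]
BINARY_OP & → 13 & 8 = 8. Stack: [8]
LOAD_CONST → push 10. Stack: [8, 10]
BINARY_OP ^ → 8 ^ 10 = 2. Stack: [2]
STORE_FAST m → m=2. Stack: []
LOAD_FAST b → push -2. Stack: [-2]
LOAD_CONST → push 7. Stack: [-2, 7]
BINARY_OP * → -2 * 7 = -14. Stack: [-14]
LOAD_CONST → push 3. Stack: [-14, 3]
LOAD_FAST a → push 0. Stack: [-14, 3, 0]
BINARY_OP | → 3 | 0 = 3. Stack: [-14, 3]
BINARY_OP // → -14 // 3 = -5. Stack: [-5]
STORE_FAST m → m=-5. Stack: []
LOAD_CONST → push 10. Stack: [10]
LOAD_FAST c → push 13. Stack: [10, 13]
BINARY_OP + → 10 + 13 = 23. Stack: [23]
STORE_FAST s → s=23. Stack: []
LOAD_CONST → push 2. Stack: [2]
LOAD_FAST b → push -2. Stack: [2, -2]
LOAD_CONST → push 4. Stack: [2, -2, 4]
BINARY_OP & → -2 & 4 = 4. Stack: [2, 4]
BINARY_OP + → 2 + 4 = 6. Stack: [6]
STORE_FAST v → v=6. Stack: []
LOAD_FAST s → push 23. Stack: [23]
RETURN_VALUE → return 23.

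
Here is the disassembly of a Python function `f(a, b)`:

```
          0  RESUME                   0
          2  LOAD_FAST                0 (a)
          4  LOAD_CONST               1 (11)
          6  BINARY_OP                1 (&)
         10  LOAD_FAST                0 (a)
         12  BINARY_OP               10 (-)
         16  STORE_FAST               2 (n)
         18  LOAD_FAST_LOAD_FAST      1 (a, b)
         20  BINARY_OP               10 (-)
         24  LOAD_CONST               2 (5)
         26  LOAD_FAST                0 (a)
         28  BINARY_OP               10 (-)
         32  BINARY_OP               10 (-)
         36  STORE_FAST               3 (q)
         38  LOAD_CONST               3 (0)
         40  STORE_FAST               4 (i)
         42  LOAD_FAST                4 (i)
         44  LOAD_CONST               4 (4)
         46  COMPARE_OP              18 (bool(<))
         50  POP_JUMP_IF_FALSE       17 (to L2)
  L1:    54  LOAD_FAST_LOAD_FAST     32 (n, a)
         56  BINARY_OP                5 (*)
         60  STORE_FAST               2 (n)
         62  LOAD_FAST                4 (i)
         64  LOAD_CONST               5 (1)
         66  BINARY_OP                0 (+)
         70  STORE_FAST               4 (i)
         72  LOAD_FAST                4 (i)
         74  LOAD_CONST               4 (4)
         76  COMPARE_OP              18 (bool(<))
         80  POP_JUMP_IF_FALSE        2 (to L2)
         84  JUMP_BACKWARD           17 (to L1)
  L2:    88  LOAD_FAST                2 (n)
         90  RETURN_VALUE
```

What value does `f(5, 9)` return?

-2500

LOAD_FAST a → push 5
LOAD_CONST → push 11
BINARY_OP & → 5 & 11 = 1
LOAD_FAST a → push 5
BINARY_OP - → 1 - 5 = -4
STORE_FAST n → n=-4
LOAD_FAST_LOAD_FAST a,b → push 5,9
BINARY_OP - → 5 - 9 = -4
LOAD_CONST → push 5
LOAD_FAST a → push 5
BINARY_OP - → 5 - 5 = 0
BINARY_OP - → -4 - 0 = -4
STORE_FAST q → q=-4
LOAD_CONST → push 0
STORE_FAST i → i=0
LOAD_FAST i → push 0
LOAD_CONST → push 4
COMPARE_OP bool(<) → 0 vs 4 = True
POP_JUMP_IF_FALSE → pop True; no jump
LOAD_FAST_LOAD_FAST n,a → push -4,5
BINARY_OP * → -4 * 5 = -20
STORE_FAST n → n=-20
LOAD_FAST i → push 0
LOAD_CONST → push 1
BINARY_OP + → 0 + 1 = 1
STORE_FAST i → i=1
LOAD_FAST i → push 1
LOAD_CONST → push 4
COMPARE_OP bool(<) → 1 vs 4 = True
POP_JUMP_IF_FALSE → pop True; no jump
LOAD_FAST_LOAD_FAST n,a → push -20,5
BINARY_OP * → -20 * 5 = -100
STORE_FAST n → n=-100
LOAD_FAST i → push 1
LOAD_CONST → push 1
BINARY_OP + → 1 + 1 = 2
STORE_FAST i → i=2
LOAD_FAST i → push 2
LOAD_CONST → push 4
COMPARE_OP bool(<) → 2 vs 4 = True
POP_JUMP_IF_FALSE → pop True; no jump
LOAD_FAST_LOAD_FAST n,a → push -100,5
BINARY_OP * → -100 * 5 = -500
STORE_FAST n → n=-500
LOAD_FAST i → push 2
LOAD_CONST → push 1
BINARY_OP + → 2 + 1 = 3
STORE_FAST i → i=3
LOAD_FAST i → push 3
LOAD_CONST → push 4
COMPARE_OP bool(<) → 3 vs 4 = True
POP_JUMP_IF_FALSE → pop True; no jump
LOAD_FAST_LOAD_FAST n,a → push -500,5
BINARY_OP * → -500 * 5 = -2500
STORE_FAST n → n=-2500
LOAD_FAST i → push 3
LOAD_CONST → push 1
BINARY_OP + → 3 + 1 = 4
STORE_FAST i → i=4
LOAD_FAST i → push 4
LOAD_CONST → push 4
COMPARE_OP bool(<) → 4 vs 4 = False
POP_JUMP_IF_FALSE → pop False; jump
LOAD_FAST n → push -2500
RETURN_VALUE → return -2500.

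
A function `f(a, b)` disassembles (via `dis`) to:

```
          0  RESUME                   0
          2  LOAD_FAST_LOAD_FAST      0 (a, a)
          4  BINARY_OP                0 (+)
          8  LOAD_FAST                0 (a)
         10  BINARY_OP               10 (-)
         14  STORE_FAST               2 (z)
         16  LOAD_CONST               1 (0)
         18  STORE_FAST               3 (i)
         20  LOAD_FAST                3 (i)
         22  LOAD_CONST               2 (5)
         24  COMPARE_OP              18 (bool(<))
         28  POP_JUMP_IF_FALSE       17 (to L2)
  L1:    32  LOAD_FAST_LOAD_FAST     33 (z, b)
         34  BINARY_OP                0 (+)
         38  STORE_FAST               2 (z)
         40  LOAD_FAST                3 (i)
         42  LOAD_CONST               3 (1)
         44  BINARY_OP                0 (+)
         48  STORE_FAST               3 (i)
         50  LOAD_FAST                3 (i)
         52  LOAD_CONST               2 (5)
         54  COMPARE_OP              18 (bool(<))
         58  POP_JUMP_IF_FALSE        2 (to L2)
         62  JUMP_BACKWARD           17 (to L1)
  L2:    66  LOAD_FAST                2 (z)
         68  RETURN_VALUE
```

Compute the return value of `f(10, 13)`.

LOAD_FAST_LOAD_FAST a,a → push 10,10
BINARY_OP + → 10 + 10 = 20
LOAD_FAST a → push 10
BINARY_OP - → 20 - 10 = 10
STORE_FAST z → z=10
LOAD_CONST → push 0
STORE_FAST i → i=0
LOAD_FAST i → push 0
LOAD_CONST → push 5
COMPARE_OP bool(<) → 0 vs 5 = True
POP_JUMP_IF_FALSE → pop True; no jump
LOAD_FAST_LOAD_FAST z,b → push 10,13
BINARY_OP + → 10 + 13 = 23
STORE_FAST z → z=23
LOAD_FAST i → push 0
LOAD_CONST → push 1
BINARY_OP + → 0 + 1 = 1
STORE_FAST i → i=1
LOAD_FAST i → push 1
LOAD_CONST → push 5
COMPARE_OP bool(<) → 1 vs 5 = True
POP_JUMP_IF_FALSE → pop True; no jump
LOAD_FAST_LOAD_FAST z,b → push 23,13
BINARY_OP + → 23 + 13 = 36
STORE_FAST z → z=36
LOAD_FAST i → push 1
LOAD_CONST → push 1
BINARY_OP + → 1 + 1 = 2
STORE_FAST i → i=2
LOAD_FAST i → push 2
LOAD_CONST → push 5
COMPARE_OP bool(<) → 2 vs 5 = True
POP_JUMP_IF_FALSE → pop True; no jump
LOAD_FAST_LOAD_FAST z,b → push 36,13
BINARY_OP + → 36 + 13 = 49
STORE_FAST z → z=49
LOAD_FAST i → push 2
LOAD_CONST → push 1
BINARY_OP + → 2 + 1 = 3
STORE_FAST i → i=3
LOAD_FAST i → push 3
LOAD_CONST → push 5
COMPARE_OP bool(<) → 3 vs 5 = True
POP_JUMP_IF_FALSE → pop True; no jump
LOAD_FAST_LOAD_FAST z,b → push 49,13
BINARY_OP + → 49 + 13 = 62
STORE_FAST z → z=62
LOAD_FAST i → push 3
LOAD_CONST → push 1
BINARY_OP + → 3 + 1 = 4
STORE_FAST i → i=4
LOAD_FAST i → push 4
LOAD_CONST → push 5
COMPARE_OP bool(<) → 4 vs 5 = True
POP_JUMP_IF_FALSE → pop True; no jump
LOAD_FAST_LOAD_FAST z,b → push 62,13
BINARY_OP + → 62 + 13 = 75
STORE_FAST z → z=75
LOAD_FAST i → push 4
LOAD_CONST → push 1
BINARY_OP + → 4 + 1 = 5
STORE_FAST i → i=5
LOAD_FAST i → push 5
LOAD_CONST → push 5
COMPARE_OP bool(<) → 5 vs 5 = False
POP_JUMP_IF_FALSE → pop False; jump
LOAD_FAST z → push 75
RETURN_VALUE → return 75.

75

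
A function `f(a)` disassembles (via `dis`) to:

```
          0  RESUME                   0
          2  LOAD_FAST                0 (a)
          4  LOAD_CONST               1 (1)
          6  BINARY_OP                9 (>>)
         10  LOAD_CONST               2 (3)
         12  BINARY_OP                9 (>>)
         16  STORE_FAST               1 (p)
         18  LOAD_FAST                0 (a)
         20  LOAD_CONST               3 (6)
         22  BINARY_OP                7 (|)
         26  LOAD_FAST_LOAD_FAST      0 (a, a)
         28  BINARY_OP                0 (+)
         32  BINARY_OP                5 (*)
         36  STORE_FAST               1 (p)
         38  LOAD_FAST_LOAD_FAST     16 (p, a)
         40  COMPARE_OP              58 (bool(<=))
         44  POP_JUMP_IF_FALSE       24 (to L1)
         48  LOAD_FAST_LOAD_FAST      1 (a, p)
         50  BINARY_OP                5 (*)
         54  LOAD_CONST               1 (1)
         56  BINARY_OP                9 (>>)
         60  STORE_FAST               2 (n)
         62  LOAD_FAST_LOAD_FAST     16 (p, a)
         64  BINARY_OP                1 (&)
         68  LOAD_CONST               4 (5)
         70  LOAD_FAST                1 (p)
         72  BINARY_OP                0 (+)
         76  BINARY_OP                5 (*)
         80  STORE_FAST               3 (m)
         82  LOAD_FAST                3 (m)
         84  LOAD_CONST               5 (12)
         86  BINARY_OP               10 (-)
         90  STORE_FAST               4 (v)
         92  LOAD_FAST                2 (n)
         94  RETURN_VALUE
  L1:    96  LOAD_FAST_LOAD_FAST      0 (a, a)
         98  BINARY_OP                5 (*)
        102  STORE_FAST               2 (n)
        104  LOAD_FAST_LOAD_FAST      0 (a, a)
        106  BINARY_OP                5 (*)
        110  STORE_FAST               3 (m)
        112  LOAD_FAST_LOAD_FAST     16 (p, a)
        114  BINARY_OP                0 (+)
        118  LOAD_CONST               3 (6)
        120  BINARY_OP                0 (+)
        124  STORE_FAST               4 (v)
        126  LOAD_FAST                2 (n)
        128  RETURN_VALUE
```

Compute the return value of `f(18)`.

LOAD_FAST a → push 18. Stack: [18]
LOAD_CONST → push 1. Stack: [18, 1]
BINARY_OP >> → 18 >> 1 = 9. Stack: [9]
LOAD_CONST → push 3. Stack: [9, 3]
BINARY_OP >> → 9 >> 3 = 1. Stack: [1]
STORE_FAST p → p=1. Stack: []
LOAD_FAST a → push 18. Stack: [18]
LOAD_CONST → push 6. Stack: [18, 6]
BINARY_OP | → 18 | 6 = 22. Stack: [22]
LOAD_FAST_LOAD_FAST a,a → push 18,18. Stack: [22, 18, 18]
BINARY_OP + → 18 + 18 = 36. Stack: [22, 36]
BINARY_OP * → 22 * 36 = 792. Stack: [792]
STORE_FAST p → p=792. Stack: []
LOAD_FAST_LOAD_FAST p,a → push 792,18. Stack: [792, 18]
COMPARE_OP bool(<=) → 792 vs 18 = False. Stack: [False]
POP_JUMP_IF_FALSE → pop False; jump. Stack: []
LOAD_FAST_LOAD_FAST a,a → push 18,18. Stack: [18, 18]
BINARY_OP * → 18 * 18 = 324. Stack: [324]
STORE_FAST n → n=324. Stack: []
LOAD_FAST_LOAD_FAST a,a → push 18,18. Stack: [18, 18]
BINARY_OP * → 18 * 18 = 324. Stack: [324]
STORE_FAST m → m=324. Stack: []
LOAD_FAST_LOAD_FAST p,a → push 792,18. Stack: [792, 18]
BINARY_OP + → 792 + 18 = 810. Stack: [810]
LOAD_CONST → push 6. Stack: [810, 6]
BINARY_OP + → 810 + 6 = 816. Stack: [816]
STORE_FAST v → v=816. Stack: []
LOAD_FAST n → push 324. Stack: [324]
RETURN_VALUE → return 324.

324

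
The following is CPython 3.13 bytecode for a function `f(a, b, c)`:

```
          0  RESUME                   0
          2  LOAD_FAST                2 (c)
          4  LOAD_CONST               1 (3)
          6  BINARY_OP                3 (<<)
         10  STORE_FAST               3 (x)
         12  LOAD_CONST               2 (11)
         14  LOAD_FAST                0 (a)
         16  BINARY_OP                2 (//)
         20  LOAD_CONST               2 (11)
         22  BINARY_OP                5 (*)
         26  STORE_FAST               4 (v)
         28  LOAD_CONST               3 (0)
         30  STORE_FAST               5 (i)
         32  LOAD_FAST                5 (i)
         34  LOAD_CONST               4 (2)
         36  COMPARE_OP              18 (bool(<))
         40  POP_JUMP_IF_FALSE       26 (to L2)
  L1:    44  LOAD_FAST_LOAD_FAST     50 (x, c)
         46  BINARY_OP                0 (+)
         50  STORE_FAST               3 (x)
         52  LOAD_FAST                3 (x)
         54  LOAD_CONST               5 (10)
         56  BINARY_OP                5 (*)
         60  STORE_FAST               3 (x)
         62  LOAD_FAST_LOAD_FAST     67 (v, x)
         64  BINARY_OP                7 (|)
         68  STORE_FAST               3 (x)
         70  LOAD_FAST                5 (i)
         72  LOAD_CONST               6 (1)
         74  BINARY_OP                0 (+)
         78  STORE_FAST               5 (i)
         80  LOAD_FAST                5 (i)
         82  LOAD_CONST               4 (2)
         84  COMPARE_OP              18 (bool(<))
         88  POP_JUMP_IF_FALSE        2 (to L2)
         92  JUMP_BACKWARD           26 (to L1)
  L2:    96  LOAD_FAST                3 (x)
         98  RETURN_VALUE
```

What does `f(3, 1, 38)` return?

34943

LOAD_FAST c → push 38. Stack: [38]
LOAD_CONST → push 3. Stack: [38, 3]
BINARY_OP << → 38 << 3 = 304. Stack: [304]
STORE_FAST x → x=304. Stack: []
LOAD_CONST → push 11. Stack: [11]
LOAD_FAST a → push 3. Stack: [11, 3]
BINARY_OP // → 11 // 3 = 3. Stack: [3]
LOAD_CONST → push 11. Stack: [3, 11]
BINARY_OP * → 3 * 11 = 33. Stack: [33]
STORE_FAST v → v=33. Stack: []
LOAD_CONST → push 0. Stack: [0]
STORE_FAST i → i=0. Stack: []
LOAD_FAST i → push 0. Stack: [0]
LOAD_CONST → push 2. Stack: [0, 2]
COMPARE_OP bool(<) → 0 vs 2 = True. Stack: [True]
POP_JUMP_IF_FALSE → pop True; no jump. Stack: []
LOAD_FAST_LOAD_FAST x,c → push 304,38. Stack: [304, 38]
BINARY_OP + → 304 + 38 = 342. Stack: [342]
STORE_FAST x → x=342. Stack: []
LOAD_FAST x → push 342. Stack: [342]
LOAD_CONST → push 10. Stack: [342, 10]
BINARY_OP * → 342 * 10 = 3420. Stack: [3420]
STORE_FAST x → x=3420. Stack: []
LOAD_FAST_LOAD_FAST v,x → push 33,3420. Stack: [33, 3420]
BINARY_OP | → 33 | 3420 = 3453. Stack: [3453]
STORE_FAST x → x=3453. Stack: []
LOAD_FAST i → push 0. Stack: [0]
LOAD_CONST → push 1. Stack: [0, 1]
BINARY_OP + → 0 + 1 = 1. Stack: [1]
STORE_FAST i → i=1. Stack: []
LOAD_FAST i → push 1. Stack: [1]
LOAD_CONST → push 2. Stack: [1, 2]
COMPARE_OP bool(<) → 1 vs 2 = True. Stack: [True]
POP_JUMP_IF_FALSE → pop True; no jump. Stack: []
LOAD_FAST_LOAD_FAST x,c → push 3453,38. Stack: [3453, 38]
BINARY_OP + → 3453 + 38 = 3491. Stack: [3491]
STORE_FAST x → x=3491. Stack: []
LOAD_FAST x → push 3491. Stack: [3491]
LOAD_CONST → push 10. Stack: [3491, 10]
BINARY_OP * → 3491 * 10 = 34910. Stack: [34910]
STORE_FAST x → x=34910. Stack: []
LOAD_FAST_LOAD_FAST v,x → push 33,34910. Stack: [33, 34910]
BINARY_OP | → 33 | 34910 = 34943. Stack: [34943]
STORE_FAST x → x=34943. Stack: []
LOAD_FAST i → push 1. Stack: [1]
LOAD_CONST → push 1. Stack: [1, 1]
BINARY_OP + → 1 + 1 = 2. Stack: [2]
STORE_FAST i → i=2. Stack: []
LOAD_FAST i → push 2. Stack: [2]
LOAD_CONST → push 2. Stack: [2, 2]
COMPARE_OP bool(<) → 2 vs 2 = False. Stack: [False]
POP_JUMP_IF_FALSE → pop False; jump. Stack: []
LOAD_FAST x → push 34943. Stack: [34943]
RETURN_VALUE → return 34943.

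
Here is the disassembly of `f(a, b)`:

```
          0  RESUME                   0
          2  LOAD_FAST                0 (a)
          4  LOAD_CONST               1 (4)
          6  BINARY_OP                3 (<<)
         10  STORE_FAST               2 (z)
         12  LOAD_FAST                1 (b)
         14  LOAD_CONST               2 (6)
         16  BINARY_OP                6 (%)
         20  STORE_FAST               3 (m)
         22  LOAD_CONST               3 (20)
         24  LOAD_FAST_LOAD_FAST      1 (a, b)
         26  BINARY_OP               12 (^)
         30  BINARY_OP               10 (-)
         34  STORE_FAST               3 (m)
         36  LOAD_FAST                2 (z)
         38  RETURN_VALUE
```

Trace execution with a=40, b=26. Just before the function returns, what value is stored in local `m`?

-30

LOAD_FAST a → push 40. Stack: [40]
LOAD_CONST → push 4. Stack: [40, 4]
BINARY_OP << → 40 << 4 = 640. Stack: [640]
STORE_FAST z → z=640. Stack: []
LOAD_FAST b → push 26. Stack: [26]
LOAD_CONST → push 6. Stack: [26, 6]
BINARY_OP % → 26 % 6 = 2. Stack: [2]
STORE_FAST m → m=2. Stack: []
LOAD_CONST → push 20. Stack: [20]
LOAD_FAST_LOAD_FAST a,b → push 40,26. Stack: [20, 40, 26]
BINARY_OP ^ → 40 ^ 26 = 50. Stack: [20, 50]
BINARY_OP - → 20 - 50 = -30. Stack: [-30]
STORE_FAST m → m=-30. Stack: []
LOAD_FAST z → push 640. Stack: [640]
RETURN_VALUE → return 640.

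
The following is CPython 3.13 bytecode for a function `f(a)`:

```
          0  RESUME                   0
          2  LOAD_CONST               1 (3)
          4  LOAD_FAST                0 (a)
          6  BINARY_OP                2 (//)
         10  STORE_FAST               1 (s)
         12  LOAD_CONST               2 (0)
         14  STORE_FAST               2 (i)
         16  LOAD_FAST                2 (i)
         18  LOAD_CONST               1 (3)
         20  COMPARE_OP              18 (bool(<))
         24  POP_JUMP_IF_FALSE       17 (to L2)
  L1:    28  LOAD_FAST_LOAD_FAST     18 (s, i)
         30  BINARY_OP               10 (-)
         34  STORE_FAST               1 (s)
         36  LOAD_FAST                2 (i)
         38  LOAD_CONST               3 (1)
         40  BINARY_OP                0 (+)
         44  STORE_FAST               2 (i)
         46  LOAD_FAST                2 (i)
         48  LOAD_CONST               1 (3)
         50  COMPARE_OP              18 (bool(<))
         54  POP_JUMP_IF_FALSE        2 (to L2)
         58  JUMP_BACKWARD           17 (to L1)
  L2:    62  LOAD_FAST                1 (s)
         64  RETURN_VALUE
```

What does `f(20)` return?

LOAD_CONST → push 3. Stack: [3]
LOAD_FAST a → push 20. Stack: [3, 20]
BINARY_OP // → 3 // 20 = 0. Stack: [0]
STORE_FAST s → s=0. Stack: []
LOAD_CONST → push 0. Stack: [0]
STORE_FAST i → i=0. Stack: []
LOAD_FAST i → push 0. Stack: [0]
LOAD_CONST → push 3. Stack: [0, 3]
COMPARE_OP bool(<) → 0 vs 3 = True. Stack: [True]
POP_JUMP_IF_FALSE → pop True; no jump. Stack: []
LOAD_FAST_LOAD_FAST s,i → push 0,0. Stack: [0, 0]
BINARY_OP - → 0 - 0 = 0. Stack: [0]
STORE_FAST s → s=0. Stack: []
LOAD_FAST i → push 0. Stack: [0]
LOAD_CONST → push 1. Stack: [0, 1]
BINARY_OP + → 0 + 1 = 1. Stack: [1]
STORE_FAST i → i=1. Stack: []
LOAD_FAST i → push 1. Stack: [1]
LOAD_CONST → push 3. Stack: [1, 3]
COMPARE_OP bool(<) → 1 vs 3 = True. Stack: [True]
POP_JUMP_IF_FALSE → pop True; no jump. Stack: []
LOAD_FAST_LOAD_FAST s,i → push 0,1. Stack: [0, 1]
BINARY_OP - → 0 - 1 = -1. Stack: [-1]
STORE_FAST s → s=-1. Stack: []
LOAD_FAST i → push 1. Stack: [1]
LOAD_CONST → push 1. Stack: [1, 1]
BINARY_OP + → 1 + 1 = 2. Stack: [2]
STORE_FAST i → i=2. Stack: []
LOAD_FAST i → push 2. Stack: [2]
LOAD_CONST → push 3. Stack: [2, 3]
COMPARE_OP bool(<) → 2 vs 3 = True. Stack: [True]
POP_JUMP_IF_FALSE → pop True; no jump. Stack: []
LOAD_FAST_LOAD_FAST s,i → push -1,2. Stack: [-1, 2]
BINARY_OP - → -1 - 2 = -3. Stack: [-3]
STORE_FAST s → s=-3. Stack: []
LOAD_FAST i → push 2. Stack: [2]
LOAD_CONST → push 1. Stack: [2, 1]
BINARY_OP + → 2 + 1 = 3. Stack: [3]
STORE_FAST i → i=3. Stack: []
LOAD_FAST i → push 3. Stack: [3]
LOAD_CONST → push 3. Stack: [3, 3]
COMPARE_OP bool(<) → 3 vs 3 = False. Stack: [False]
POP_JUMP_IF_FALSE → pop False; jump. Stack: []
LOAD_FAST s → push -3. Stack: [-3]
RETURN_VALUE → return -3.

-3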